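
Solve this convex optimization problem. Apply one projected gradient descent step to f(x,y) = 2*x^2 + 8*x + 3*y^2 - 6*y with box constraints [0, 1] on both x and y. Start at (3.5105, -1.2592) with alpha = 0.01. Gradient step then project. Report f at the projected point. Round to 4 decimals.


Step 1: Compute gradient at (3.5105, -1.2592).
grad_x = 2*2*3.5105 + 8 = 22.042
grad_y = 2*3*-1.2592 - 6 = -13.5552
Step 2: Gradient step.
x_raw = 3.5105 - 0.01*22.042 = 3.2901
y_raw = -1.2592 - 0.01*-13.5552 = -1.1236
Step 3: Project onto [0, 1].
x_proj = clip(3.2901) = 1.0
y_proj = clip(-1.1236) = 0.0
Step 4: Evaluate f.
f(1.0, 0.0) = 10.0


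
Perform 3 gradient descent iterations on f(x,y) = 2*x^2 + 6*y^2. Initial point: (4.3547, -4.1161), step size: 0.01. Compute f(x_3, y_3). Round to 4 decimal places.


Gradient descent on f(x,y) = 2*x^2 + 6*y^2.
Starting point: (4.3547, -4.1161), alpha = 0.01
Step 1: grad_x = 2*2*4.3547 = 17.4188, grad_y = 2*6*-4.1161 = -49.3932
  x_1 = 4.3547 - 0.01*17.4188 = 4.1805
  y_1 = -4.1161 - 0.01*-49.3932 = -3.6222
Step 2: grad_x = 2*2*4.1805 = 16.722, grad_y = 2*6*-3.6222 = -43.466
  x_2 = 4.1805 - 0.01*16.722 = 4.0133
  y_2 = -3.6222 - 0.01*-43.466 = -3.1875
Step 3: grad_x = 2*2*4.0133 = 16.0532, grad_y = 2*6*-3.1875 = -38.2501
  x_3 = 4.0133 - 0.01*16.0532 = 3.8528
  y_3 = -3.1875 - 0.01*-38.2501 = -2.805
f(3.8528, -2.805) = 2*3.8528^2 + 6*(-2.805)^2 = 76.8959


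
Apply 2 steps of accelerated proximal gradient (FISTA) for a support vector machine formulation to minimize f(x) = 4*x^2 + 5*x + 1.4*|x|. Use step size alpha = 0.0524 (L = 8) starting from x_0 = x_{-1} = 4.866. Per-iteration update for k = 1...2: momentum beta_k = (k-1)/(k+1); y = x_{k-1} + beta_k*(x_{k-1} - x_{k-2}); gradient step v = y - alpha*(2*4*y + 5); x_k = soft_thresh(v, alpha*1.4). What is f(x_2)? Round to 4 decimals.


FISTA on f(x) = 4*x^2 + 5*x + 1.4*|x|
L = 8, alpha = 0.0524
Iteration 1: beta = 0.0, y = 4.866 + 0.0*(4.866 - 4.866) = 4.866
  grad(y) = 43.928, v = y - alpha*grad = 2.5642
  prox(v) = soft_thresh(2.5642, 0.0734) = 2.4908
Iteration 2: beta = 0.3333, y = 2.4908 + 0.3333*(2.4908 - 4.866) = 1.6991
  grad(y) = 18.5927, v = y - alpha*grad = 0.7248
  prox(v) = soft_thresh(0.7248, 0.0734) = 0.6515
f(x_2) = 4*0.6515^2 + 5*0.6515 + 1.4*|0.6515| = 5.867


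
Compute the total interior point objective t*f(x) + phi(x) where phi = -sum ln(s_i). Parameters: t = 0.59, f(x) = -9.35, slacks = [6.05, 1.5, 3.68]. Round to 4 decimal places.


Step 1: Compute log-barrier.
ln values: [1.8001, 0.4055, 1.3029]
phi = -(1.8001 + 0.4055 + 1.3029) = -3.5084
Step 2: Compute augmented objective.
t*f(x) = 0.59*-9.35 = -5.5165
Total = -5.5165 - 3.5084 = -9.0249


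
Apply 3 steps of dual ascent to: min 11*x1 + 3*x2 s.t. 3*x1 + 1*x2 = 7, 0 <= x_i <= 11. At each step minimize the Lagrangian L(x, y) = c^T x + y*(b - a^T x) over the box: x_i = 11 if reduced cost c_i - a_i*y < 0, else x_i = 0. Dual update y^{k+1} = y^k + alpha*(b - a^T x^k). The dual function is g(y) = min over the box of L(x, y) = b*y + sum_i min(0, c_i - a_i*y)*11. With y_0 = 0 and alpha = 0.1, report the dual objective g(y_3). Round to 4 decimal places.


Dual ascent for LP: min 11*x1 + 3*x2, 3*x1 + 1*x2 = 7, 0 <= x_i <= 11
Step 1: y^k = 0.0, reduced costs: (11.0, 3.0)
  x^k = (0.0, 0.0), subgradient = b - a^T x = 7.0
  y^{k+1} = 0.0 + 0.1*7.0 = 0.7
Step 2: y^k = 0.7, reduced costs: (8.9, 2.3)
  x^k = (0.0, 0.0), subgradient = b - a^T x = 7.0
  y^{k+1} = 0.7 + 0.1*7.0 = 1.4
Step 3: y^k = 1.4, reduced costs: (6.8, 1.6)
  x^k = (0.0, 0.0), subgradient = b - a^T x = 7.0
  y^{k+1} = 1.4 + 0.1*7.0 = 2.1
Dual objective at y_3 = 2.1: reduced costs (4.7, 0.9), box minimizer x = (0.0, 0.0)
g(y_3) = b*y + (c1 - a1*y)*x1 + (c2 - a2*y)*x2 = 7*2.1 + 4.7*0.0 + 0.9*0.0 = 14.7 + 0.0 + 0.0 = 14.7


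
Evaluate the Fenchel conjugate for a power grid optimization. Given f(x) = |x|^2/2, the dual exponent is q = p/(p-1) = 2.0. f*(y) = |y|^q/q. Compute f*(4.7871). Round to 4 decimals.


The conjugate exponent q satisfies 1/p + 1/q = 1.
p = 2, so q = 2/(2 - 1) = 2.0
|y|^q = 4.7871^2.0 = 22.9163
f*(4.7871) = 22.9163 / 2.0 = 11.4582


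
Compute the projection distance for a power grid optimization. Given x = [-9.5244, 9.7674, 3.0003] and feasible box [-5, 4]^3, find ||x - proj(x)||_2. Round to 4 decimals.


Project each component onto [-5, 4].
clip(-9.5244) = -5.0, clip(9.7674) = 4.0, clip(3.0003) = 3.0003
Projection = [-5.0, 4.0, 3.0003]
Squared diffs: [20.4702, 33.2629, 0.0]
Distance = sqrt(53.7331) = 7.3303


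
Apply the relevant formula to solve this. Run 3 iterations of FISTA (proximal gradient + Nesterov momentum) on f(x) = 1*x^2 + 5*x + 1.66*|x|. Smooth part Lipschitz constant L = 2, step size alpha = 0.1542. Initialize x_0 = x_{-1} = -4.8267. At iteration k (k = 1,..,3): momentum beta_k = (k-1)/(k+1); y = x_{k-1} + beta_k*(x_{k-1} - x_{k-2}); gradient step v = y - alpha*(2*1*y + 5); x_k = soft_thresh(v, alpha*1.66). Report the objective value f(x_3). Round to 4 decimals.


FISTA on f(x) = 1*x^2 + 5*x + 1.66*|x|
L = 2, alpha = 0.1542
Iteration 1: beta = 0.0, y = -4.8267 + 0.0*(-4.8267 + 4.8267) = -4.8267
  grad(y) = -4.6534, v = y - alpha*grad = -4.1091
  prox(v) = soft_thresh(-4.1091, 0.256) = -3.8532
Iteration 2: beta = 0.3333, y = -3.8532 + 0.3333*(-3.8532 + 4.8267) = -3.5287
  grad(y) = -2.0573, v = y - alpha*grad = -3.2114
  prox(v) = soft_thresh(-3.2114, 0.256) = -2.9555
Iteration 3: beta = 0.5, y = -2.9555 + 0.5*(-2.9555 + 3.8532) = -2.5066
  grad(y) = -0.0132, v = y - alpha*grad = -2.5046
  prox(v) = soft_thresh(-2.5046, 0.256) = -2.2486
f(x_3) = 1*(-2.2486)^2 + 5*(-2.2486) + 1.66*|-2.2486| = -2.4541


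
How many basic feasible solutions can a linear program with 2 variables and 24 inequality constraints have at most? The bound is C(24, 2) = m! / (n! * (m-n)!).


Each vertex corresponds to some choice of n active constraints out of m, so the number of vertices is at most C(m, n) = m! / (n!(m-n)!).
m = 24, n = 2
Numerator: 24 * 23
Denominator: 2! = 2
C(24, 2) = 276


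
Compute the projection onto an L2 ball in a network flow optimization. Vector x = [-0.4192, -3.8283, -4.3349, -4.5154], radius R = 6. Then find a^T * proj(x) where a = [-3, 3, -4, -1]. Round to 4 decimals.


Step 1: Compute ||x|| (intermediates to 6 decimals).
||x|| = sqrt((-0.4192)^2 + (-3.8283)^2 + (-4.3349)^2 + (-4.5154)^2) = 7.349272
Step 2: Project.
Since ||x|| > R, scale = R/||x|| = 6/7.349272 = 0.816407, proj(x) = scale * x
proj(x) = [-0.342238, -3.125451, -3.539043, -3.686404]
Step 3: Dot product.
a^T * proj(x) = -3*(-0.342238) + 3*(-3.125451) - 4*(-3.539043) - 1*(-3.686404) = 9.4929


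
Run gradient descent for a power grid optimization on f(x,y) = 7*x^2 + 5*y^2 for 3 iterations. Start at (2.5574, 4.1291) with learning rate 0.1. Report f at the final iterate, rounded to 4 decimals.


Gradient descent on f(x,y) = 7*x^2 + 5*y^2.
Starting point: (2.5574, 4.1291), alpha = 0.1
Step 1: grad_x = 2*7*2.5574 = 35.8036, grad_y = 2*5*4.1291 = 41.291
  x_1 = 2.5574 - 0.1*35.8036 = -1.023
  y_1 = 4.1291 - 0.1*41.291 = 0.0
Step 2: grad_x = 2*7*-1.023 = -14.3214, grad_y = 2*5*0.0 = 0.0
  x_2 = -1.023 - 0.1*-14.3214 = 0.4092
  y_2 = 0.0 - 0.1*0.0 = 0.0
Step 3: grad_x = 2*7*0.4092 = 5.7286, grad_y = 2*5*0.0 = 0.0
  x_3 = 0.4092 - 0.1*5.7286 = -0.1637
  y_3 = 0.0 - 0.1*0.0 = 0.0
f(-0.1637, 0.0) = 7*(-0.1637)^2 + 5*0.0^2 = 0.1875


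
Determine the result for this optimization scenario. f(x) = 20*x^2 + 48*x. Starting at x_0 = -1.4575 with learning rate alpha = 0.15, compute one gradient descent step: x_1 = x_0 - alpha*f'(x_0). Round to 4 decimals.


We compute the gradient at x_0 and apply the update.
f'(x) = 40*x + 48
f'(-1.4575) = 40*-1.4575 + 48 = -10.3
x_1 = -1.4575 - 0.15*-10.3 = 0.0875


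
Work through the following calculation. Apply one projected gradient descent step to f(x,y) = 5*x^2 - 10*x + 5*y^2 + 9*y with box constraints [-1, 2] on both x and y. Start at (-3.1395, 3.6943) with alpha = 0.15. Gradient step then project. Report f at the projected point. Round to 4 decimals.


Step 1: Compute gradient at (-3.1395, 3.6943).
grad_x = 2*5*-3.1395 - 10 = -41.395
grad_y = 2*5*3.6943 + 9 = 45.943
Step 2: Gradient step.
x_raw = -3.1395 - 0.15*-41.395 = 3.0698
y_raw = 3.6943 - 0.15*45.943 = -3.1972
Step 3: Project onto [-1, 2].
x_proj = clip(3.0698) = 2.0
y_proj = clip(-3.1972) = -1.0
Step 4: Evaluate f.
f(2.0, -1.0) = -4.0


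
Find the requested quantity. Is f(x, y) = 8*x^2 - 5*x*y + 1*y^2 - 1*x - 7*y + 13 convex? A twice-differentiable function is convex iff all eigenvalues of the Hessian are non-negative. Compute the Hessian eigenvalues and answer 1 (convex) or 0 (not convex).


The Hessian of f(x,y) = 8*x^2 - 5*x*y + 1*y^2 - 1*x - 7*y + 13 is:
H = [[16, -5], [-5, 2]]
Trace = 16 + 2 = 18
Determinant = 16*2 - (-5)^2 = 7
Discriminant = (18)^2 - 4*7 = 296.0
Eigenvalues: lambda_1 = 0.3977, lambda_2 = 17.6023
The function is convex.

1


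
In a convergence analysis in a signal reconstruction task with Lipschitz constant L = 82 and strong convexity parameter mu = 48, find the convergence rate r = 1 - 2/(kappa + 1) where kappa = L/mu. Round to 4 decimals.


Step 1: Compute the condition number.
kappa = L/mu = 82/48 = 1.7083
Step 2: Compute the convergence rate.
r = 1 - 2/(kappa + 1) = 1 - 2*mu/(L + mu) = (L - mu)/(L + mu) = 34/130 = 0.2615


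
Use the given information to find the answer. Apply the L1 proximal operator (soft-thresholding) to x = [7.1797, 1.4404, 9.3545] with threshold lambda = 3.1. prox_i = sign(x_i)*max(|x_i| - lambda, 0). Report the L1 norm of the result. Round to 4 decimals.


Soft-thresholding with lambda = 3.1:
prox(7.1797) = sign(7.1797)*max(|7.1797| - 3.1, 0) = 4.0797
prox(1.4404) = sign(1.4404)*max(|1.4404| - 3.1, 0) = 0.0
prox(9.3545) = sign(9.3545)*max(|9.3545| - 3.1, 0) = 6.2545
prox(x) = [4.0797, 0.0, 6.2545]
||prox(x)||_1 = 4.0797 + 0.0 + 6.2545 = 10.3342


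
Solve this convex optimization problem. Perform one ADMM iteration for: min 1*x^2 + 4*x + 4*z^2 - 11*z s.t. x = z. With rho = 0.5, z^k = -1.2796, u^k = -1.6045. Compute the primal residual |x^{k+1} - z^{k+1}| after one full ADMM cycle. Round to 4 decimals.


ADMM iteration with rho = 0.5, z^k = -1.2796, u^k = -1.6045
Step 1: x-update.
Minimize 1*x^2 + 4*x + (0.5/2)*(x + 1.2796 - 1.6045)^2
FOC: (2*1 + 0.5)*x = -4 + 0.5*(-1.2796 + 1.6045)
x^{k+1} = -1.535
Step 2: z-update.
Minimize 4*z^2 - 11*z + (0.5/2)*(-1.535 - z - 1.6045)^2
FOC: (2*4 + 0.5)*z = 11 + 0.5*(-1.535 - 1.6045)
z^{k+1} = 1.1094
Step 3: u-update.
u^{k+1} = -1.6045 - 1.535 - 1.1094 = -4.249
Step 4: Primal residual = |-1.535 - 1.1094| = 2.6445


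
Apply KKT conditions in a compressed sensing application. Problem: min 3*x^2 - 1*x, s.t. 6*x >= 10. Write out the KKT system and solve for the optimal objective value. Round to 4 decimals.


Step 1: Try lambda = 0 (constraint inactive).
x_unc = 1/(2*3) = 0.1667
Check: 6*0.1667 = 1.0002 < 10 -- violated!
Step 2: Constraint must be active: 6*x = 10
x* = 10/6 = 5/3 = 1.6667 (rounded; the exact value 5/3 is used below)
lambda = (2*3*(5/3) - 1)/6 = 1.5
Step 3: Compute optimal value.
f(x*) = 3*(5/3)^2 - 1*(5/3) = 6.6667


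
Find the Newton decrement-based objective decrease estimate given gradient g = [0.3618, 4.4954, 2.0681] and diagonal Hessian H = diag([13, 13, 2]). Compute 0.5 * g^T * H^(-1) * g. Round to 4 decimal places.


Step 1: H is diagonal, so H^(-1) * g = [0.0278, 0.3458, 1.0341].
Step 2: g^T H^(-1) g = sum_i g_i^2 / H_ii
  = (0.3618)^2/13 + (4.4954)^2/13 + (2.0681)^2/2
  = 0.0101 + 1.5545 + 2.1385 = 3.7031
Step 3: Objective decrease = 0.5 * g^T H^(-1) g = 1.8515


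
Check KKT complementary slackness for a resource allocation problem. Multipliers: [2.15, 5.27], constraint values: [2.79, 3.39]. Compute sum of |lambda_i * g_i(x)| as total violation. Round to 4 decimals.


KKT complementary slackness check:
lambda_1 * g_1 = 2.15 * 2.79 = 5.9985
lambda_2 * g_2 = 5.27 * 3.39 = 17.8653
Total violation = 5.9985 + 17.8653 = 23.8638


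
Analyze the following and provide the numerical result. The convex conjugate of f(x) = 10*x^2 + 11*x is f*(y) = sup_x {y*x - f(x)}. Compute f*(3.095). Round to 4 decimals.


f*(y) = sup_x {y*x - a*x^2 - b*x} = sup_x {(y-b)*x - a*x^2}
FOC: (y - b) - 2a*x = 0 => x* = (y - b)/(2a)
x* = (3.095 - 11)/(2*10) = -0.3953
f*(3.095) = (y-b)^2/(4a) = (3.095 - 11)^2/(4*10)
= 62.489/40 = 1.5622


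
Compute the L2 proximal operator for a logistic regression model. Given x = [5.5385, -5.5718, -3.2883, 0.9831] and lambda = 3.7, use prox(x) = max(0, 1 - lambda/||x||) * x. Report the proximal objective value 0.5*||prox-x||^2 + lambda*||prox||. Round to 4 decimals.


Step 1: Compute ||x||.
||x|| = 8.5732
Step 2: Compute scaling factor.
scale = max(0, 1 - 3.7/8.5732) = 0.5684
Step 3: prox(x) = [3.1482, -3.1671, -1.8691, 0.5588]
||prox(x)|| = 4.8732
Step 4: Proximal objective.
0.5*||prox-x||^2 = 6.845
lambda*||prox|| = 18.0308
Total = 24.8757


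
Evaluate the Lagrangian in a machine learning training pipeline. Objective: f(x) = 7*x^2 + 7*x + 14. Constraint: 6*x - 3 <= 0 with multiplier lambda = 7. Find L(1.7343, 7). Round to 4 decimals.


Step 1: Evaluate f(x).
f(1.7343) = 7*1.7343^2 + 7*1.7343 + 14 = 47.1947
Step 2: Evaluate g(x).
g(1.7343) = 6*1.7343 - 3 = 7.4058
Step 3: Compute Lagrangian.
L = 47.1947 + 7*7.4058 = 99.0353


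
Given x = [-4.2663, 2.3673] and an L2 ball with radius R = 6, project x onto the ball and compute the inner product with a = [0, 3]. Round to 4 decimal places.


Step 1: Compute ||x|| (intermediates to 6 decimals).
||x|| = sqrt((-4.2663)^2 + 2.3673^2) = 4.87908
Step 2: Project.
Since ||x|| <= R, proj = x (no scaling needed).
proj(x) = [-4.2663, 2.3673]
Step 3: Dot product.
a^T * proj(x) = 0*(-4.2663) + 3*2.3673 = 7.1019


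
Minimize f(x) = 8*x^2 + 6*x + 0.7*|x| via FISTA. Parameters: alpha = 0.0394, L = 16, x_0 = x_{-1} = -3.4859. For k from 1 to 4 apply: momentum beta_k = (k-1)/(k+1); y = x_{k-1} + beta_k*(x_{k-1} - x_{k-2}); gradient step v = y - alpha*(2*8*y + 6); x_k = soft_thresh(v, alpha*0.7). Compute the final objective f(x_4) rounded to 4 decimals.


FISTA on f(x) = 8*x^2 + 6*x + 0.7*|x|
L = 16, alpha = 0.0394
Iteration 1: beta = 0.0, y = -3.4859 + 0.0*(-3.4859 + 3.4859) = -3.4859
  grad(y) = -49.7744, v = y - alpha*grad = -1.5248
  prox(v) = soft_thresh(-1.5248, 0.0276) = -1.4972
Iteration 2: beta = 0.3333, y = -1.4972 + 0.3333*(-1.4972 + 3.4859) = -0.8343
  grad(y) = -7.349, v = y - alpha*grad = -0.5448
  prox(v) = soft_thresh(-0.5448, 0.0276) = -0.5172
Iteration 3: beta = 0.5, y = -0.5172 + 0.5*(-0.5172 + 1.4972) = -0.0272
  grad(y) = 5.5653, v = y - alpha*grad = -0.2464
  prox(v) = soft_thresh(-0.2464, 0.0276) = -0.2189
Iteration 4: beta = 0.6, y = -0.2189 + 0.6*(-0.2189 + 0.5172) = -0.0399
  grad(y) = 5.3621, v = y - alpha*grad = -0.2511
  prox(v) = soft_thresh(-0.2511, 0.0276) = -0.2236
f(x_4) = 8*(-0.2236)^2 + 6*(-0.2236) + 0.7*|-0.2236| = -0.785


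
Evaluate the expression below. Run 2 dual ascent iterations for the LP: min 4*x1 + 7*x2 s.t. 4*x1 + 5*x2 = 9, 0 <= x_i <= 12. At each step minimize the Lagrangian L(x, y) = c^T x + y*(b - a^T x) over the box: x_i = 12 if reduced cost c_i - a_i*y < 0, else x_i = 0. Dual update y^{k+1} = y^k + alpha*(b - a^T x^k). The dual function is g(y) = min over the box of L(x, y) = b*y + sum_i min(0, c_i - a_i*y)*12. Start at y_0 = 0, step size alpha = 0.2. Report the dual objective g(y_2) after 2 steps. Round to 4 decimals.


Dual ascent for LP: min 4*x1 + 7*x2, 4*x1 + 5*x2 = 9, 0 <= x_i <= 12
Step 1: y^k = 0.0, reduced costs: (4.0, 7.0)
  x^k = (0.0, 0.0), subgradient = b - a^T x = 9.0
  y^{k+1} = 0.0 + 0.2*9.0 = 1.8
Step 2: y^k = 1.8, reduced costs: (-3.2, -2.0)
  x^k = (12.0, 12.0), subgradient = b - a^T x = -99.0
  y^{k+1} = 1.8 + 0.2*-99.0 = -18.0
Dual objective at y_2 = -18.0: reduced costs (76.0, 97.0), box minimizer x = (0.0, 0.0)
g(y_2) = b*y + (c1 - a1*y)*x1 + (c2 - a2*y)*x2 = 9*(-18.0) + 76.0*0.0 + 97.0*0.0 = -162.0 + 0.0 + 0.0 = -162.0


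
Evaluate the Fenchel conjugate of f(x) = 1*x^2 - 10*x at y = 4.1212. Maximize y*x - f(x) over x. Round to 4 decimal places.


f*(y) = sup_x {y*x - a*x^2 - b*x} = sup_x {(y-b)*x - a*x^2}
FOC: (y - b) - 2a*x = 0 => x* = (y - b)/(2a)
x* = (4.1212 + 10)/(2*1) = 7.0606
f*(4.1212) = (y-b)^2/(4a) = (4.1212 + 10)^2/(4*1)
= 199.4083/4 = 49.8521


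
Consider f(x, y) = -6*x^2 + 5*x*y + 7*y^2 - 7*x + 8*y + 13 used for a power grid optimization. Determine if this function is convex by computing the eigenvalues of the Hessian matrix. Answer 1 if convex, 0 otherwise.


The Hessian of f(x,y) = -6*x^2 + 5*x*y + 7*y^2 - 7*x + 8*y + 13 is:
H = [[-12, 5], [5, 14]]
Trace = -12 + 14 = 2
Determinant = -12*14 - (5)^2 = -193
Discriminant = (2)^2 - 4*-193 = 776.0
Eigenvalues: lambda_1 = -12.9284, lambda_2 = 14.9284
The function is not convex.

0


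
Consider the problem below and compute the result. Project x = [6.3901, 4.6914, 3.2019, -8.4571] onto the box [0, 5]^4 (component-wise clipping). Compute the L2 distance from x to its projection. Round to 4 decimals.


Project each component onto [0, 5].
clip(6.3901) = 5.0, clip(4.6914) = 4.6914, clip(3.2019) = 3.2019, clip(-8.4571) = 0.0
Projection = [5.0, 4.6914, 3.2019, 0.0]
Squared diffs: [1.9324, 0.0, 0.0, 71.5225]
Distance = sqrt(73.4549) = 8.5706


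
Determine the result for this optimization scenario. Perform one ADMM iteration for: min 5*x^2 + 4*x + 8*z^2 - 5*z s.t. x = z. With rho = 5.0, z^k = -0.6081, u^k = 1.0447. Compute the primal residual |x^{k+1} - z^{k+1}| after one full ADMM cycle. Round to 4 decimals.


ADMM iteration with rho = 5.0, z^k = -0.6081, u^k = 1.0447
Step 1: x-update.
Minimize 5*x^2 + 4*x + (5.0/2)*(x + 0.6081 + 1.0447)^2
FOC: (2*5 + 5.0)*x = -4 + 5.0*(-0.6081 - 1.0447)
x^{k+1} = -0.8176
Step 2: z-update.
Minimize 8*z^2 - 5*z + (5.0/2)*(-0.8176 - z + 1.0447)^2
FOC: (2*8 + 5.0)*z = 5 + 5.0*(-0.8176 + 1.0447)
z^{k+1} = 0.2922
Step 3: u-update.
u^{k+1} = 1.0447 - 0.8176 - 0.2922 = -0.0651
Step 4: Primal residual = |-0.8176 - 0.2922| = 1.1098


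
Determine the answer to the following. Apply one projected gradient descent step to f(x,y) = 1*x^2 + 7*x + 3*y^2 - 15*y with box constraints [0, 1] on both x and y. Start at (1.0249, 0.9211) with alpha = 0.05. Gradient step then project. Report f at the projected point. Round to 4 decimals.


Step 1: Compute gradient at (1.0249, 0.9211).
grad_x = 2*1*1.0249 + 7 = 9.0498
grad_y = 2*3*0.9211 - 15 = -9.4734
Step 2: Gradient step.
x_raw = 1.0249 - 0.05*9.0498 = 0.5724
y_raw = 0.9211 - 0.05*-9.4734 = 1.3948
Step 3: Project onto [0, 1].
x_proj = clip(0.5724) = 0.5724
y_proj = clip(1.3948) = 1.0
Step 4: Evaluate f.
f(0.5724, 1.0) = -7.6655


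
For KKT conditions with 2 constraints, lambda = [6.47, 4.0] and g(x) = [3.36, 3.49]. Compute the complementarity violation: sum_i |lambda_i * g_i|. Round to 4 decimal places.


KKT complementary slackness check:
lambda_1 * g_1 = 6.47 * 3.36 = 21.7392
lambda_2 * g_2 = 4.0 * 3.49 = 13.96
Total violation = 21.7392 + 13.96 = 35.6992


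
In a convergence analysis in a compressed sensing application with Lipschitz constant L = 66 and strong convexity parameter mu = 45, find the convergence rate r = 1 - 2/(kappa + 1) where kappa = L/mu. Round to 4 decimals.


Step 1: Compute the condition number.
kappa = L/mu = 66/45 = 1.4667
Step 2: Compute the convergence rate.
r = 1 - 2/(kappa + 1) = 1 - 2*mu/(L + mu) = (L - mu)/(L + mu) = 21/111 = 0.1892


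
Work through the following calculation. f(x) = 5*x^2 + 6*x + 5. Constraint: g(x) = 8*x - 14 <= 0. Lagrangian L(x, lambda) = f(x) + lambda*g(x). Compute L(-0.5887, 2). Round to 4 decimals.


Step 1: Evaluate f(x).
f(-0.5887) = 5*(-0.5887)^2 + 6*(-0.5887) + 5 = 3.2006
Step 2: Evaluate g(x).
g(-0.5887) = 8*-0.5887 - 14 = -18.7096
Step 3: Compute Lagrangian.
L = 3.2006 + 2*-18.7096 = -34.2186


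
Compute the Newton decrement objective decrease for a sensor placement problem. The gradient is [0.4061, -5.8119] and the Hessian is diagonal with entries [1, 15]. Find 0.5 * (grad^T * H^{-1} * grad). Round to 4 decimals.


Step 1: H is diagonal, so H^(-1) * g = [0.4061, -0.3875].
Step 2: g^T H^(-1) g = sum_i g_i^2 / H_ii
  = (0.4061)^2/1 + (-5.8119)^2/15
  = 0.1649 + 2.2519 = 2.4168
Step 3: Objective decrease = 0.5 * g^T H^(-1) g = 1.2084


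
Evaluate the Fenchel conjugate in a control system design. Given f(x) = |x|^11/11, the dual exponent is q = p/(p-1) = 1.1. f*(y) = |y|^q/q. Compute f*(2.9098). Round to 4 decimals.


The conjugate exponent q satisfies 1/p + 1/q = 1.
p = 11, so q = 11/(11 - 1) = 1.1
|y|^q = 2.9098^1.1 = 3.2378
f*(2.9098) = 3.2378 / 1.1 = 2.9435


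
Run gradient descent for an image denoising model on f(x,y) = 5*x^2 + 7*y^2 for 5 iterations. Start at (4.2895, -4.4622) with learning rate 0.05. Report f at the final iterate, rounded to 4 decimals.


Gradient descent on f(x,y) = 5*x^2 + 7*y^2.
Starting point: (4.2895, -4.4622), alpha = 0.05
Step 1: grad_x = 2*5*4.2895 = 42.895, grad_y = 2*7*-4.4622 = -62.4708
  x_1 = 4.2895 - 0.05*42.895 = 2.1448
  y_1 = -4.4622 - 0.05*-62.4708 = -1.3387
Step 2: grad_x = 2*5*2.1448 = 21.4475, grad_y = 2*7*-1.3387 = -18.7412
  x_2 = 2.1448 - 0.05*21.4475 = 1.0724
  y_2 = -1.3387 - 0.05*-18.7412 = -0.4016
Step 3: grad_x = 2*5*1.0724 = 10.7238, grad_y = 2*7*-0.4016 = -5.6224
  x_3 = 1.0724 - 0.05*10.7238 = 0.5362
  y_3 = -0.4016 - 0.05*-5.6224 = -0.1205
Step 4: grad_x = 2*5*0.5362 = 5.3619, grad_y = 2*7*-0.1205 = -1.6867
  x_4 = 0.5362 - 0.05*5.3619 = 0.2681
  y_4 = -0.1205 - 0.05*-1.6867 = -0.0361
Step 5: grad_x = 2*5*0.2681 = 2.6809, grad_y = 2*7*-0.0361 = -0.506
  x_5 = 0.2681 - 0.05*2.6809 = 0.134
  y_5 = -0.0361 - 0.05*-0.506 = -0.0108
f(0.134, -0.0108) = 5*0.134^2 + 7*(-0.0108)^2 = 0.0907


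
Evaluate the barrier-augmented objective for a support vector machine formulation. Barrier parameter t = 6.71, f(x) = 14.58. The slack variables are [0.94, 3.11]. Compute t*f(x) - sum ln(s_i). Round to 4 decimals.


Step 1: Compute log-barrier.
ln values: [-0.0619, 1.1346]
phi = -(-0.0619 + 1.1346) = -1.0727
Step 2: Compute augmented objective.
t*f(x) = 6.71*14.58 = 97.8318
Total = 97.8318 - 1.0727 = 96.7591


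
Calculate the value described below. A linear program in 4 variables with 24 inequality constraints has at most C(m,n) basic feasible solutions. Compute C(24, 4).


Each vertex corresponds to some choice of n active constraints out of m, so the number of vertices is at most C(m, n) = m! / (n!(m-n)!).
m = 24, n = 4
Numerator: 24 * 23 * 22 * 21
Denominator: 4! = 24
C(24, 4) = 10626


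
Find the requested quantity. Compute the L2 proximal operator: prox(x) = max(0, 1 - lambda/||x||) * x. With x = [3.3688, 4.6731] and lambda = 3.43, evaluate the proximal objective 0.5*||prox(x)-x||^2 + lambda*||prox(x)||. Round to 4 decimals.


Step 1: Compute ||x||.
||x|| = 5.7608
Step 2: Compute scaling factor.
scale = max(0, 1 - 3.43/5.7608) = 0.4046
Step 3: prox(x) = [1.363, 1.8907]
||prox(x)|| = 2.3308
Step 4: Proximal objective.
0.5*||prox-x||^2 = 5.8825
lambda*||prox|| = 7.9946
Total = 13.8771


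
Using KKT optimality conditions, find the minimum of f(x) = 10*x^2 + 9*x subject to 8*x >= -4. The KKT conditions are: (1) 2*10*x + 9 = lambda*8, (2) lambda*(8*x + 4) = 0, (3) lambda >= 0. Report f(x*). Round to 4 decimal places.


Step 1: Try lambda = 0 (constraint inactive).
Stationarity: 2*10*x + 9 = 0
x* = -9/(2*10) = -0.45
Check constraint: 8*-0.45 = -3.6 >= -4 -- satisfied.
Step 2: Compute optimal value.
f(x*) = 10*(-0.45)^2 + 9*(-0.45) = -2.025


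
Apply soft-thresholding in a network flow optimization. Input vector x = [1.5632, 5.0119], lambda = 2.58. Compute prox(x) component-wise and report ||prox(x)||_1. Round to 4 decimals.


Soft-thresholding with lambda = 2.58:
prox(1.5632) = sign(1.5632)*max(|1.5632| - 2.58, 0) = 0.0
prox(5.0119) = sign(5.0119)*max(|5.0119| - 2.58, 0) = 2.4319
prox(x) = [0.0, 2.4319]
||prox(x)||_1 = 0.0 + 2.4319 = 2.4319


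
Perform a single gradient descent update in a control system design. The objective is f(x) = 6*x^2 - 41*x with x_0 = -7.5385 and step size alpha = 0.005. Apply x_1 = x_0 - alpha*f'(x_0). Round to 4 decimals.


We compute the gradient at x_0 and apply the update.
f'(x) = 12*x - 41
f'(-7.5385) = 12*-7.5385 - 41 = -131.462
x_1 = -7.5385 - 0.005*-131.462 = -6.8812


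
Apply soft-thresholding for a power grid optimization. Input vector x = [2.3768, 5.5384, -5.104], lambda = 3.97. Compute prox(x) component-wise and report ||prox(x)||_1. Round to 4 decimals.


Soft-thresholding with lambda = 3.97:
prox(2.3768) = sign(2.3768)*max(|2.3768| - 3.97, 0) = 0.0
prox(5.5384) = sign(5.5384)*max(|5.5384| - 3.97, 0) = 1.5684
prox(-5.104) = sign(-5.104)*max(|-5.104| - 3.97, 0) = -1.134
prox(x) = [0.0, 1.5684, -1.134]
||prox(x)||_1 = 0.0 + 1.5684 + 1.134 = 2.7024


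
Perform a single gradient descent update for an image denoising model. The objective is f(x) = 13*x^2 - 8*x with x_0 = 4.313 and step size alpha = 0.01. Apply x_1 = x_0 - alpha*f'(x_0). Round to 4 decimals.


We compute the gradient at x_0 and apply the update.
f'(x) = 26*x - 8
f'(4.313) = 26*4.313 - 8 = 104.138
x_1 = 4.313 - 0.01*104.138 = 3.2716


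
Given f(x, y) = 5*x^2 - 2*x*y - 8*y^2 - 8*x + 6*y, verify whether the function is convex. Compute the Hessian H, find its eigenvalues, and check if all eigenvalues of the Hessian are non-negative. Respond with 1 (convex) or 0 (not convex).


The Hessian of f(x,y) = 5*x^2 - 2*x*y - 8*y^2 - 8*x + 6*y is:
H = [[10, -2], [-2, -16]]
Trace = 10 - 16 = -6
Determinant = 10*-16 - (-2)^2 = -164
Discriminant = (-6)^2 - 4*-164 = 692.0
Eigenvalues: lambda_1 = -16.1529, lambda_2 = 10.1529
The function is not convex.

0


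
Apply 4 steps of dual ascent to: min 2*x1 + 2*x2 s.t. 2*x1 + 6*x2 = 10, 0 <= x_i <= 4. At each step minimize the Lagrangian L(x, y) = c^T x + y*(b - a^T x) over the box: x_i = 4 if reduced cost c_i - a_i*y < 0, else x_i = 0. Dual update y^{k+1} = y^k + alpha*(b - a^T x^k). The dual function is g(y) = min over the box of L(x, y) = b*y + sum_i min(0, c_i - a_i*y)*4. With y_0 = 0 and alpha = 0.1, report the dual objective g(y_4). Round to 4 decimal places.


Dual ascent for LP: min 2*x1 + 2*x2, 2*x1 + 6*x2 = 10, 0 <= x_i <= 4
Step 1: y^k = 0.0, reduced costs: (2.0, 2.0)
  x^k = (0.0, 0.0), subgradient = b - a^T x = 10.0
  y^{k+1} = 0.0 + 0.1*10.0 = 1.0
Step 2: y^k = 1.0, reduced costs: (0.0, -4.0)
  x^k = (0.0, 4.0), subgradient = b - a^T x = -14.0
  y^{k+1} = 1.0 + 0.1*-14.0 = -0.4
Step 3: y^k = -0.4, reduced costs: (2.8, 4.4)
  x^k = (0.0, 0.0), subgradient = b - a^T x = 10.0
  y^{k+1} = -0.4 + 0.1*10.0 = 0.6
Step 4: y^k = 0.6, reduced costs: (0.8, -1.6)
  x^k = (0.0, 4.0), subgradient = b - a^T x = -14.0
  y^{k+1} = 0.6 + 0.1*-14.0 = -0.8
Dual objective at y_4 = -0.8: reduced costs (3.6, 6.8), box minimizer x = (0.0, 0.0)
g(y_4) = b*y + (c1 - a1*y)*x1 + (c2 - a2*y)*x2 = 10*(-0.8) + 3.6*0.0 + 6.8*0.0 = -8.0 + 0.0 + 0.0 = -8.0


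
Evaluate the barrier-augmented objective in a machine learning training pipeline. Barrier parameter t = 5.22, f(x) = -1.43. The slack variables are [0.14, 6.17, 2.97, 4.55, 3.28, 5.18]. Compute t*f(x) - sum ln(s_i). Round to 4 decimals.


Step 1: Compute log-barrier.
ln values: [-1.9661, 1.8197, 1.0886, 1.5151, 1.1878, 1.6448]
phi = -(-1.9661 + 1.8197 + 1.0886 + 1.5151 + 1.1878 + 1.6448) = -5.2899
Step 2: Compute augmented objective.
t*f(x) = 5.22*-1.43 = -7.4646
Total = -7.4646 - 5.2899 = -12.7545


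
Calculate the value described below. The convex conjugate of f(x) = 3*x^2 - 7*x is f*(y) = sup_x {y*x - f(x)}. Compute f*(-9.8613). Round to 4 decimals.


f*(y) = sup_x {y*x - a*x^2 - b*x} = sup_x {(y-b)*x - a*x^2}
FOC: (y - b) - 2a*x = 0 => x* = (y - b)/(2a)
x* = (-9.8613 + 7)/(2*3) = -0.4769
f*(-9.8613) = (y-b)^2/(4a) = (-9.8613 + 7)^2/(4*3)
= 8.187/12 = 0.6823


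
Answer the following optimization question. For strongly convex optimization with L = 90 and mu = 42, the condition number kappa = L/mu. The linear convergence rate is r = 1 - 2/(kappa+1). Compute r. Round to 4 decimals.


Step 1: Compute the condition number.
kappa = L/mu = 90/42 = 2.1429
Step 2: Compute the convergence rate.
r = 1 - 2/(kappa + 1) = 1 - 2*mu/(L + mu) = (L - mu)/(L + mu) = 48/132 = 0.3636


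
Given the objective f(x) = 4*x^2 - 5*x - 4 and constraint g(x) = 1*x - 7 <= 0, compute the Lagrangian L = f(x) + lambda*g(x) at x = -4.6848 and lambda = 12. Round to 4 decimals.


Step 1: Evaluate f(x).
f(-4.6848) = 4*(-4.6848)^2 - 5*(-4.6848) - 4 = 107.2134
Step 2: Evaluate g(x).
g(-4.6848) = 1*-4.6848 - 7 = -11.6848
Step 3: Compute Lagrangian.
L = 107.2134 + 12*-11.6848 = -33.0042


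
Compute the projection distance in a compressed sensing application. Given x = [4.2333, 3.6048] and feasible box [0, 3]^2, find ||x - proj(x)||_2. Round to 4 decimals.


Project each component onto [0, 3].
clip(4.2333) = 3.0, clip(3.6048) = 3.0
Projection = [3.0, 3.0]
Squared diffs: [1.521, 0.3658]
Distance = sqrt(1.8868) = 1.3736


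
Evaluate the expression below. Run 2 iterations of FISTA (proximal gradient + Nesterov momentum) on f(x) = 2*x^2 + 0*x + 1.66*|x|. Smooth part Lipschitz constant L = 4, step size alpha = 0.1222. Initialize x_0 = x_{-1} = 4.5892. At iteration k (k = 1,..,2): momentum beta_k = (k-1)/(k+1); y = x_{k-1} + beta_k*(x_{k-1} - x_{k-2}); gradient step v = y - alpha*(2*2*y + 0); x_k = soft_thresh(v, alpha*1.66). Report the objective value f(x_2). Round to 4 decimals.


FISTA on f(x) = 2*x^2 + 0*x + 1.66*|x|
L = 4, alpha = 0.1222
Iteration 1: beta = 0.0, y = 4.5892 + 0.0*(4.5892 - 4.5892) = 4.5892
  grad(y) = 18.3568, v = y - alpha*grad = 2.346
  prox(v) = soft_thresh(2.346, 0.2029) = 2.1431
Iteration 2: beta = 0.3333, y = 2.1431 + 0.3333*(2.1431 - 4.5892) = 1.3278
  grad(y) = 5.3112, v = y - alpha*grad = 0.6788
  prox(v) = soft_thresh(0.6788, 0.2029) = 0.4759
f(x_2) = 2*0.4759^2 + 0*0.4759 + 1.66*|0.4759| = 1.243


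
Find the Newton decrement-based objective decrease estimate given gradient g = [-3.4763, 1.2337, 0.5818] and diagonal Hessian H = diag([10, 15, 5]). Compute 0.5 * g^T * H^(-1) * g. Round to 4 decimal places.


Step 1: H is diagonal, so H^(-1) * g = [-0.3476, 0.0822, 0.1164].
Step 2: g^T H^(-1) g = sum_i g_i^2 / H_ii
  = (-3.4763)^2/10 + (1.2337)^2/15 + (0.5818)^2/5
  = 1.2085 + 0.1015 + 0.0677 = 1.3776
Step 3: Objective decrease = 0.5 * g^T H^(-1) g = 0.6888


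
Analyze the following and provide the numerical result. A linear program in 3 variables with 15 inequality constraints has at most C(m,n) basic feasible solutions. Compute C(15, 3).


Each vertex corresponds to some choice of n active constraints out of m, so the number of vertices is at most C(m, n) = m! / (n!(m-n)!).
m = 15, n = 3
Numerator: 15 * 14 * 13
Denominator: 3! = 6
C(15, 3) = 455


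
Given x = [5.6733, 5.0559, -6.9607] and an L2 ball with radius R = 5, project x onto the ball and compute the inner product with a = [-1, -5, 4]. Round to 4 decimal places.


Step 1: Compute ||x|| (intermediates to 6 decimals).
||x|| = sqrt(5.6733^2 + 5.0559^2 + (-6.9607)^2) = 10.305329
Step 2: Project.
Since ||x|| > R, scale = R/||x|| = 5/10.305329 = 0.485186, proj(x) = scale * x
proj(x) = [2.752606, 2.453052, -3.377234]
Step 3: Dot product.
a^T * proj(x) = -1*2.752606 - 5*2.453052 + 4*(-3.377234) = -28.5268


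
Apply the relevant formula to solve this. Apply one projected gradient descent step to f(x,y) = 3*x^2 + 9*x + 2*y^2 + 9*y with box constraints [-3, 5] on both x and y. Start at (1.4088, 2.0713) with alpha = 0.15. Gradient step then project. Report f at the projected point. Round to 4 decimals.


Step 1: Compute gradient at (1.4088, 2.0713).
grad_x = 2*3*1.4088 + 9 = 17.4528
grad_y = 2*2*2.0713 + 9 = 17.2852
Step 2: Gradient step.
x_raw = 1.4088 - 0.15*17.4528 = -1.2091
y_raw = 2.0713 - 0.15*17.2852 = -0.5215
Step 3: Project onto [-3, 5].
x_proj = clip(-1.2091) = -1.2091
y_proj = clip(-0.5215) = -0.5215
Step 4: Evaluate f.
f(-1.2091, -0.5215) = -10.6456


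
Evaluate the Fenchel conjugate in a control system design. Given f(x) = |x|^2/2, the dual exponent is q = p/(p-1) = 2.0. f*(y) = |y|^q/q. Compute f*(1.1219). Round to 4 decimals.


The conjugate exponent q satisfies 1/p + 1/q = 1.
p = 2, so q = 2/(2 - 1) = 2.0
|y|^q = 1.1219^2.0 = 1.2587
f*(1.1219) = 1.2587 / 2.0 = 0.6293


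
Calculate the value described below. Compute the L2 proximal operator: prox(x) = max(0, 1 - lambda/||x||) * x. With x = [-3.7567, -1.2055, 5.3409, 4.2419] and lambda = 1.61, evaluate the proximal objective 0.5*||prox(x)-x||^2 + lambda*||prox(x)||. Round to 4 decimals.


Step 1: Compute ||x||.
||x|| = 7.8794
Step 2: Compute scaling factor.
scale = max(0, 1 - 1.61/7.8794) = 0.7957
Step 3: prox(x) = [-2.9891, -0.9592, 4.2496, 3.3752]
||prox(x)|| = 6.2694
Step 4: Proximal objective.
0.5*||prox-x||^2 = 1.2961
lambda*||prox|| = 10.0937
Total = 11.3898


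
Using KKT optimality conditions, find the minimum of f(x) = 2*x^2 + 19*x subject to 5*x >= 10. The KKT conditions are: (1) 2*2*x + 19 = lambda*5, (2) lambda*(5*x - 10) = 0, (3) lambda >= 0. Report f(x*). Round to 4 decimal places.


Step 1: Try lambda = 0 (constraint inactive).
x_unc = -19/(2*2) = -4.75
Check: 5*-4.75 = -23.75 < 10 -- violated!
Step 2: Constraint must be active: 5*x = 10
x* = 10/5 = 2.0
lambda = (2*2*2.0 + 19)/5 = 5.4
Step 3: Compute optimal value.
f(x*) = 2*2.0^2 + 19*2.0 = 46.0


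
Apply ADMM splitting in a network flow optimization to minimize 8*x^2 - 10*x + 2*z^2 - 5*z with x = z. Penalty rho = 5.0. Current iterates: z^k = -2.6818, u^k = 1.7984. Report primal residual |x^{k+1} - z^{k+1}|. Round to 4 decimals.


ADMM iteration with rho = 5.0, z^k = -2.6818, u^k = 1.7984
Step 1: x-update.
Minimize 8*x^2 - 10*x + (5.0/2)*(x + 2.6818 + 1.7984)^2
FOC: (2*8 + 5.0)*x = 10 + 5.0*(-2.6818 - 1.7984)
x^{k+1} = -0.5905
Step 2: z-update.
Minimize 2*z^2 - 5*z + (5.0/2)*(-0.5905 - z + 1.7984)^2
FOC: (2*2 + 5.0)*z = 5 + 5.0*(-0.5905 + 1.7984)
z^{k+1} = 1.2266
Step 3: u-update.
u^{k+1} = 1.7984 - 0.5905 - 1.2266 = -0.0187
Step 4: Primal residual = |-0.5905 - 1.2266| = 1.8171


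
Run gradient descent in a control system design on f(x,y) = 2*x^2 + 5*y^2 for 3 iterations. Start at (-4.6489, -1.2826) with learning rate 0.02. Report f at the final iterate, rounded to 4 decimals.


Gradient descent on f(x,y) = 2*x^2 + 5*y^2.
Starting point: (-4.6489, -1.2826), alpha = 0.02
Step 1: grad_x = 2*2*-4.6489 = -18.5956, grad_y = 2*5*-1.2826 = -12.826
  x_1 = -4.6489 - 0.02*-18.5956 = -4.277
  y_1 = -1.2826 - 0.02*-12.826 = -1.0261
Step 2: grad_x = 2*2*-4.277 = -17.108, grad_y = 2*5*-1.0261 = -10.2608
  x_2 = -4.277 - 0.02*-17.108 = -3.9348
  y_2 = -1.0261 - 0.02*-10.2608 = -0.8209
Step 3: grad_x = 2*2*-3.9348 = -15.7393, grad_y = 2*5*-0.8209 = -8.2086
  x_3 = -3.9348 - 0.02*-15.7393 = -3.62
  y_3 = -0.8209 - 0.02*-8.2086 = -0.6567
f(-3.62, -0.6567) = 2*(-3.62)^2 + 5*(-0.6567)^2 = 28.3656


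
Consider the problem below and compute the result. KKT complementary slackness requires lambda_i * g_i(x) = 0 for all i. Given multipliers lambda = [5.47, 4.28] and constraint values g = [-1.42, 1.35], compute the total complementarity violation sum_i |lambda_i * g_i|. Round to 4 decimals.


KKT complementary slackness check:
lambda_1 * g_1 = 5.47 * -1.42 = -7.7674
lambda_2 * g_2 = 4.28 * 1.35 = 5.778
Total violation = 7.7674 + 5.778 = 13.5454


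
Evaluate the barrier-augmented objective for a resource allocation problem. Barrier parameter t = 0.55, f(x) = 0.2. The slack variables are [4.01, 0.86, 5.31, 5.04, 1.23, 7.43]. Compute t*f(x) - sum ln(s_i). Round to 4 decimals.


Step 1: Compute log-barrier.
ln values: [1.3888, -0.1508, 1.6696, 1.6174, 0.207, 2.0055]
phi = -(1.3888 - 0.1508 + 1.6696 + 1.6174 + 0.207 + 2.0055) = -6.7375
Step 2: Compute augmented objective.
t*f(x) = 0.55*0.2 = 0.11
Total = 0.11 - 6.7375 = -6.6275


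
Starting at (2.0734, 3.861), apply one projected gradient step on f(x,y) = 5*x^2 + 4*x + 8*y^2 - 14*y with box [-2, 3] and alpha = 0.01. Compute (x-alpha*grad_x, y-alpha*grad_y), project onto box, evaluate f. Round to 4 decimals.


Step 1: Compute gradient at (2.0734, 3.861).
grad_x = 2*5*2.0734 + 4 = 24.734
grad_y = 2*8*3.861 - 14 = 47.776
Step 2: Gradient step.
x_raw = 2.0734 - 0.01*24.734 = 1.8261
y_raw = 3.861 - 0.01*47.776 = 3.3832
Step 3: Project onto [-2, 3].
x_proj = clip(1.8261) = 1.8261
y_proj = clip(3.3832) = 3.0
Step 4: Evaluate f.
f(1.8261, 3.0) = 53.9767


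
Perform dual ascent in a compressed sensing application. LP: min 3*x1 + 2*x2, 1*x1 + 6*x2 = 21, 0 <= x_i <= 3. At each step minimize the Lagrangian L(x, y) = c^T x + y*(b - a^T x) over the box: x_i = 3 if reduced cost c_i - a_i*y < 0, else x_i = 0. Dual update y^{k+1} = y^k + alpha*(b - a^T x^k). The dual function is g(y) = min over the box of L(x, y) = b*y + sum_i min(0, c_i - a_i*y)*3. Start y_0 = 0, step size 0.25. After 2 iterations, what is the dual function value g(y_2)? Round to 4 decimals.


Dual ascent for LP: min 3*x1 + 2*x2, 1*x1 + 6*x2 = 21, 0 <= x_i <= 3
Step 1: y^k = 0.0, reduced costs: (3.0, 2.0)
  x^k = (0.0, 0.0), subgradient = b - a^T x = 21.0
  y^{k+1} = 0.0 + 0.25*21.0 = 5.25
Step 2: y^k = 5.25, reduced costs: (-2.25, -29.5)
  x^k = (3.0, 3.0), subgradient = b - a^T x = 0.0
  y^{k+1} = 5.25 + 0.25*0.0 = 5.25
Dual objective at y_2 = 5.25: reduced costs (-2.25, -29.5), box minimizer x = (3.0, 3.0)
g(y_2) = b*y + (c1 - a1*y)*x1 + (c2 - a2*y)*x2 = 21*5.25 + (-2.25)*3.0 + (-29.5)*3.0 = 110.25 - 6.75 - 88.5 = 15.0


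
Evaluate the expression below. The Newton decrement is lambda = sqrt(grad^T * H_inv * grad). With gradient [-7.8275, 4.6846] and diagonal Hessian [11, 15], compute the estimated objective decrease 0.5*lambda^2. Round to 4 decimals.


Step 1: H is diagonal, so H^(-1) * g = [-0.7116, 0.3123].
Step 2: g^T H^(-1) g = sum_i g_i^2 / H_ii
  = (-7.8275)^2/11 + (4.6846)^2/15
  = 5.57 + 1.463 = 7.033
Step 3: Objective decrease = 0.5 * g^T H^(-1) g = 3.5165


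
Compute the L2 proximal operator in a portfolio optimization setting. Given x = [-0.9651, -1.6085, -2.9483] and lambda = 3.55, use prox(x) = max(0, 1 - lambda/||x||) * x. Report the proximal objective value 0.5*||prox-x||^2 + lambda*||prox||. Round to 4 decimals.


Step 1: Compute ||x||.
||x|| = 3.4944
Step 2: Compute scaling factor.
scale = max(0, 1 - 3.55/3.4944) = 0.0
Step 3: prox(x) = [-0.0, -0.0, -0.0]
||prox(x)|| = 0.0
Step 4: Proximal objective.
0.5*||prox-x||^2 = 6.1056
lambda*||prox|| = 0.0
Total = 6.1056


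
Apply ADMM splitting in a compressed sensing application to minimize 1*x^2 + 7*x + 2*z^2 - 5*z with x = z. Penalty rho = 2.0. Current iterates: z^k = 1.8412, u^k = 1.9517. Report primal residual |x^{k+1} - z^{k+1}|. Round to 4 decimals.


ADMM iteration with rho = 2.0, z^k = 1.8412, u^k = 1.9517
Step 1: x-update.
Minimize 1*x^2 + 7*x + (2.0/2)*(x - 1.8412 + 1.9517)^2
FOC: (2*1 + 2.0)*x = -7 + 2.0*(1.8412 - 1.9517)
x^{k+1} = -1.8053
Step 2: z-update.
Minimize 2*z^2 - 5*z + (2.0/2)*(-1.8053 - z + 1.9517)^2
FOC: (2*2 + 2.0)*z = 5 + 2.0*(-1.8053 + 1.9517)
z^{k+1} = 0.8822
Step 3: u-update.
u^{k+1} = 1.9517 - 1.8053 - 0.8822 = -0.7357
Step 4: Primal residual = |-1.8053 - 0.8822| = 2.6874


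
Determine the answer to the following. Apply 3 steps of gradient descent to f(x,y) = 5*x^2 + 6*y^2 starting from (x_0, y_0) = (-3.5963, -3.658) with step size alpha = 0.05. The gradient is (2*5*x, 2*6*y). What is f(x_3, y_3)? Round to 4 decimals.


Gradient descent on f(x,y) = 5*x^2 + 6*y^2.
Starting point: (-3.5963, -3.658), alpha = 0.05
Step 1: grad_x = 2*5*-3.5963 = -35.963, grad_y = 2*6*-3.658 = -43.896
  x_1 = -3.5963 - 0.05*-35.963 = -1.7982
  y_1 = -3.658 - 0.05*-43.896 = -1.4632
Step 2: grad_x = 2*5*-1.7982 = -17.9815, grad_y = 2*6*-1.4632 = -17.5584
  x_2 = -1.7982 - 0.05*-17.9815 = -0.8991
  y_2 = -1.4632 - 0.05*-17.5584 = -0.5853
Step 3: grad_x = 2*5*-0.8991 = -8.9908, grad_y = 2*6*-0.5853 = -7.0234
  x_3 = -0.8991 - 0.05*-8.9908 = -0.4495
  y_3 = -0.5853 - 0.05*-7.0234 = -0.2341
f(-0.4495, -0.2341) = 5*(-0.4495)^2 + 6*(-0.2341)^2 = 1.3393


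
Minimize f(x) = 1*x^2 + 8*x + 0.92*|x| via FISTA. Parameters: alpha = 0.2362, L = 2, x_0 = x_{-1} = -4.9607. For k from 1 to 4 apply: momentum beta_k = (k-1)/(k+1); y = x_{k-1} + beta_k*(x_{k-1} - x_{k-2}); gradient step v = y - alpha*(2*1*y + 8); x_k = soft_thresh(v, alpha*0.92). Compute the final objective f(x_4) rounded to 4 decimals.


FISTA on f(x) = 1*x^2 + 8*x + 0.92*|x|
L = 2, alpha = 0.2362
Iteration 1: beta = 0.0, y = -4.9607 + 0.0*(-4.9607 + 4.9607) = -4.9607
  grad(y) = -1.9214, v = y - alpha*grad = -4.5069
  prox(v) = soft_thresh(-4.5069, 0.2173) = -4.2896
Iteration 2: beta = 0.3333, y = -4.2896 + 0.3333*(-4.2896 + 4.9607) = -4.0658
  grad(y) = -0.1317, v = y - alpha*grad = -4.0347
  prox(v) = soft_thresh(-4.0347, 0.2173) = -3.8174
Iteration 3: beta = 0.5, y = -3.8174 + 0.5*(-3.8174 + 4.2896) = -3.5814
  grad(y) = 0.8372, v = y - alpha*grad = -3.7791
  prox(v) = soft_thresh(-3.7791, 0.2173) = -3.5618
Iteration 4: beta = 0.6, y = -3.5618 + 0.6*(-3.5618 + 3.8174) = -3.4085
  grad(y) = 1.1831, v = y - alpha*grad = -3.6879
  prox(v) = soft_thresh(-3.6879, 0.2173) = -3.4706
f(x_4) = 1*(-3.4706)^2 + 8*(-3.4706) + 0.92*|-3.4706| = -12.5268
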